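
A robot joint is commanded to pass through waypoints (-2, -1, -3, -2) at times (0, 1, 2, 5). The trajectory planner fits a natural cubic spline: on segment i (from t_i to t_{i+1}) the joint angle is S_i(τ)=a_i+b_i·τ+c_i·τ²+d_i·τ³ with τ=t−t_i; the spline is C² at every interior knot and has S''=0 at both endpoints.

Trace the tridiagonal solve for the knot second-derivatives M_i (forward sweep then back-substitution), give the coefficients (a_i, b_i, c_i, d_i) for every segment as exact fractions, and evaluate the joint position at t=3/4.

Δ: Δ0=1, Δ1=-2, Δ2=1/3
row 1: diag=4, rhs=-18; c'=1/4, d'=-9/2
row 2: denom=8−1·1/4=31/4; d'=(14−1·-9/2)/(31/4)=74/31
back: M2=74/31
back: M1=-9/2−1/4·74/31=-158/31
M: M0=0, M1=-158/31, M2=74/31, M3=0
seg 0: a=-2, c=M0/2=0, d=(M1−M0)/(6·1)=-79/93, b=Δ0−h0·(2M0+M1)/6=172/93
seg 1: a=-1, c=M1/2=-79/31, d=(M2−M1)/(6·1)=116/93, b=Δ1−h1·(2M1+M2)/6=-65/93
seg 2: a=-3, c=M2/2=37/31, d=(M3−M2)/(6·3)=-37/279, b=Δ2−h2·(2M2+M3)/6=-191/93
t_q=3/4 → seg 0, τ=3/4; S=-2+172/93·τ+0·τ²+-79/93·τ³=-1927/1984

  seg 0: a=-2 b=172/93 c=0 d=-79/93
  seg 1: a=-1 b=-65/93 c=-79/31 d=116/93
  seg 2: a=-3 b=-191/93 c=37/31 d=-37/279
S(3/4) = -1927/1984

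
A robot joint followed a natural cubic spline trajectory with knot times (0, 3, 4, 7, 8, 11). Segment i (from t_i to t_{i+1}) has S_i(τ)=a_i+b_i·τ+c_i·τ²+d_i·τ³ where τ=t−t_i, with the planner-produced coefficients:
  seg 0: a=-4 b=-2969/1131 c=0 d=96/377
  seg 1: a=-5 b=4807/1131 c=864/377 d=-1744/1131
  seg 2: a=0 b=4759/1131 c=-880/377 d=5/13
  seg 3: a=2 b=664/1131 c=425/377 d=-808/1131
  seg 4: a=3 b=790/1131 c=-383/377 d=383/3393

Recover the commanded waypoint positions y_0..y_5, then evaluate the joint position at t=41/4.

y_0 = S_0(0) = a_0 = -4
y_1 = S_1(0) = a_1 = -5
y_2 = S_2(0) = a_2 = 0
y_3 = S_3(0) = a_3 = 2
y_4 = S_4(0) = a_4 = 3
y_5 = S_4(3) = -1
t_q=41/4 is in segment 4 (τ=9/4); S_4(τ)=17235/24128

y_0=-4 y_1=-5 y_2=0 y_3=2 y_4=3 y_5=-1
S(41/4) = 17235/24128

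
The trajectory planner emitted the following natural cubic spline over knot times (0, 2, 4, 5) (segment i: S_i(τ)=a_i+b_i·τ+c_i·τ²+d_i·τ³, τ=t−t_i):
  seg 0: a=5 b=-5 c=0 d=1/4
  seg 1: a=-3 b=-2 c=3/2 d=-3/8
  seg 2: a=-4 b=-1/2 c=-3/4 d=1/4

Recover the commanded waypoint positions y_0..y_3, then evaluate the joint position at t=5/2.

y_0=5 y_1=-3 y_2=-4 y_3=-5
S(5/2) = -235/64

y_0 = S_0(0) = a_0 = 5
y_1 = S_1(0) = a_1 = -3
y_2 = S_2(0) = a_2 = -4
y_3 = S_2(1) = -5
t_q=5/2 is in segment 1 (τ=1/2); S_1(τ)=-235/64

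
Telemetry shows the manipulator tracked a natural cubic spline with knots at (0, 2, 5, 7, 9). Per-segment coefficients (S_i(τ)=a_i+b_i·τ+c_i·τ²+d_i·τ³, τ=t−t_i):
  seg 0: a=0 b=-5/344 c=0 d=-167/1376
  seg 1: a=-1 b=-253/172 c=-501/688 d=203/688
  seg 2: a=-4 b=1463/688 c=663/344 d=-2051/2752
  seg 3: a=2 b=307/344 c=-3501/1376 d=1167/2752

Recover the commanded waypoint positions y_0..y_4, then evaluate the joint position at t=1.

y_0=0 y_1=-1 y_2=-4 y_3=2 y_4=-3
S(1) = -187/1376

y_0 = S_0(0) = a_0 = 0
y_1 = S_1(0) = a_1 = -1
y_2 = S_2(0) = a_2 = -4
y_3 = S_3(0) = a_3 = 2
y_4 = S_3(2) = -3
t_q=1 is in segment 0 (τ=1); S_0(τ)=-187/1376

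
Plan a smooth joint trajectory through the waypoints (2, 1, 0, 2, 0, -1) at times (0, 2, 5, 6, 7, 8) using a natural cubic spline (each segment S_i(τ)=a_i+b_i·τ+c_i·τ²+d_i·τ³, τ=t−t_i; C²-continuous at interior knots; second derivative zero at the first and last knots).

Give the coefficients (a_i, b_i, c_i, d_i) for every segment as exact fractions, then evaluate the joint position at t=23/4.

  seg 0: a=2 b=-7/30 c=0 d=-1/15
  seg 1: a=1 b=-31/30 c=-2/5 d=19/90
  seg 2: a=0 b=34/15 c=3/2 d=-53/30
  seg 3: a=2 b=-1/30 c=-19/5 d=11/6
  seg 4: a=0 b=-32/15 c=17/10 d=-17/30
S(23/4) = 1151/640

Δ: Δ0=-1/2, Δ1=-1/3, Δ2=2, Δ3=-2, Δ4=-1
row 1: diag=10, rhs=1; c'=3/10, d'=1/10
row 2: denom=8−3·3/10=71/10; d'=(14−3·1/10)/(71/10)=137/71
row 3: denom=4−1·10/71=274/71; d'=(-24−1·137/71)/(274/71)=-1841/274
row 4: denom=4−1·71/274=1025/274; d'=(6−1·-1841/274)/(1025/274)=17/5
back: M4=17/5
back: M3=-1841/274−71/274·17/5=-38/5
back: M2=137/71−10/71·-38/5=3
back: M1=1/10−3/10·3=-4/5
M: M0=0, M1=-4/5, M2=3, M3=-38/5, M4=17/5, M5=0
seg 0: a=2, c=M0/2=0, d=(M1−M0)/(6·2)=-1/15, b=Δ0−h0·(2M0+M1)/6=-7/30
seg 1: a=1, c=M1/2=-2/5, d=(M2−M1)/(6·3)=19/90, b=Δ1−h1·(2M1+M2)/6=-31/30
seg 2: a=0, c=M2/2=3/2, d=(M3−M2)/(6·1)=-53/30, b=Δ2−h2·(2M2+M3)/6=34/15
seg 3: a=2, c=M3/2=-19/5, d=(M4−M3)/(6·1)=11/6, b=Δ3−h3·(2M3+M4)/6=-1/30
seg 4: a=0, c=M4/2=17/10, d=(M5−M4)/(6·1)=-17/30, b=Δ4−h4·(2M4+M5)/6=-32/15
t_q=23/4 → seg 2, τ=3/4; S=0+34/15·τ+3/2·τ²+-53/30·τ³=1151/640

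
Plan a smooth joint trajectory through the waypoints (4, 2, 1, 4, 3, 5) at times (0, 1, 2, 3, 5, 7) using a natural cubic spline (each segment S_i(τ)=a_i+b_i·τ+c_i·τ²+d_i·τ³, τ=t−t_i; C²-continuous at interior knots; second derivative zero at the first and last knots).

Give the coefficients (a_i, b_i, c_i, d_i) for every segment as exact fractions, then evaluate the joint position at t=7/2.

Δ: Δ0=-2, Δ1=-1, Δ2=3, Δ3=-1/2, Δ4=1
row 1: diag=4, rhs=6; c'=1/4, d'=3/2
row 2: denom=4−1·1/4=15/4; d'=(24−1·3/2)/(15/4)=6
row 3: denom=6−1·4/15=86/15; d'=(-21−1·6)/(86/15)=-405/86
row 4: denom=8−2·15/43=314/43; d'=(9−2·-405/86)/(314/43)=396/157
back: M4=396/157
back: M3=-405/86−15/43·396/157=-1755/314
back: M2=6−4/15·-1755/314=1176/157
back: M1=3/2−1/4·1176/157=-117/314
M: M0=0, M1=-117/314, M2=1176/157, M3=-1755/314, M4=396/157, M5=0
seg 0: a=4, c=M0/2=0, d=(M1−M0)/(6·1)=-39/628, b=Δ0−h0·(2M0+M1)/6=-1217/628
seg 1: a=2, c=M1/2=-117/628, d=(M2−M1)/(6·1)=823/628, b=Δ1−h1·(2M1+M2)/6=-667/314
seg 2: a=1, c=M2/2=588/157, d=(M3−M2)/(6·1)=-1369/628, b=Δ2−h2·(2M2+M3)/6=901/628
seg 3: a=4, c=M3/2=-1755/628, d=(M4−M3)/(6·2)=849/1256, b=Δ3−h3·(2M3+M4)/6=749/314
seg 4: a=3, c=M4/2=198/157, d=(M5−M4)/(6·2)=-33/157, b=Δ4−h4·(2M4+M5)/6=-107/157
t_q=7/2 → seg 3, τ=1/2; S=4+749/314·τ+-1755/628·τ²+849/1256·τ³=46005/10048

  seg 0: a=4 b=-1217/628 c=0 d=-39/628
  seg 1: a=2 b=-667/314 c=-117/628 d=823/628
  seg 2: a=1 b=901/628 c=588/157 d=-1369/628
  seg 3: a=4 b=749/314 c=-1755/628 d=849/1256
  seg 4: a=3 b=-107/157 c=198/157 d=-33/157
S(7/2) = 46005/10048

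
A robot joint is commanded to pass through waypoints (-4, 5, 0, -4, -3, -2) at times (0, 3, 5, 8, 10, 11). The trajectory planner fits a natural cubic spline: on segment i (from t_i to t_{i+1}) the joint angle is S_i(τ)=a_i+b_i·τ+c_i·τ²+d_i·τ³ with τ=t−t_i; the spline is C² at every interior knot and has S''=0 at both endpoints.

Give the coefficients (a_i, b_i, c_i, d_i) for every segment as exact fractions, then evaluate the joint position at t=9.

  seg 0: a=-4 b=23069/4836 c=0 d=-8561/43524
  seg 1: a=5 b=-1307/2418 c=-8561/4836 d=3823/9672
  seg 2: a=0 b=-1160/403 c=727/1209 d=-313/10881
  seg 3: a=-4 b=-19/403 c=138/403 d=-111/3224
  seg 4: a=-3 b=733/806 c=219/1612 d=-73/1612
S(9) = -12055/3224

Δ: Δ0=3, Δ1=-5/2, Δ2=-4/3, Δ3=1/2, Δ4=1
row 1: diag=10, rhs=-33; c'=1/5, d'=-33/10
row 2: denom=10−2·1/5=48/5; d'=(7−2·-33/10)/(48/5)=17/12
row 3: denom=10−3·5/16=145/16; d'=(11−3·17/12)/(145/16)=108/145
row 4: denom=6−2·32/145=806/145; d'=(3−2·108/145)/(806/145)=219/806
back: M4=219/806
back: M3=108/145−32/145·219/806=276/403
back: M2=17/12−5/16·276/403=1454/1209
back: M1=-33/10−1/5·1454/1209=-8561/2418
M: M0=0, M1=-8561/2418, M2=1454/1209, M3=276/403, M4=219/806, M5=0
seg 0: a=-4, c=M0/2=0, d=(M1−M0)/(6·3)=-8561/43524, b=Δ0−h0·(2M0+M1)/6=23069/4836
seg 1: a=5, c=M1/2=-8561/4836, d=(M2−M1)/(6·2)=3823/9672, b=Δ1−h1·(2M1+M2)/6=-1307/2418
seg 2: a=0, c=M2/2=727/1209, d=(M3−M2)/(6·3)=-313/10881, b=Δ2−h2·(2M2+M3)/6=-1160/403
seg 3: a=-4, c=M3/2=138/403, d=(M4−M3)/(6·2)=-111/3224, b=Δ3−h3·(2M3+M4)/6=-19/403
seg 4: a=-3, c=M4/2=219/1612, d=(M5−M4)/(6·1)=-73/1612, b=Δ4−h4·(2M4+M5)/6=733/806
t_q=9 → seg 3, τ=1; S=-4+-19/403·τ+138/403·τ²+-111/3224·τ³=-12055/3224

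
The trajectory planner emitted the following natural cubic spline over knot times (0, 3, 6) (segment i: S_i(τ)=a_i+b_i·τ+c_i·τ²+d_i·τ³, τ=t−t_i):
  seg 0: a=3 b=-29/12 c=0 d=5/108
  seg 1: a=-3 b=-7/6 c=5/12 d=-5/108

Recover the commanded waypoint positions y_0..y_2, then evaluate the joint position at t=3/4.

y_0=3 y_1=-3 y_2=-4
S(3/4) = 309/256

y_0 = S_0(0) = a_0 = 3
y_1 = S_1(0) = a_1 = -3
y_2 = S_1(3) = -4
t_q=3/4 is in segment 0 (τ=3/4); S_0(τ)=309/256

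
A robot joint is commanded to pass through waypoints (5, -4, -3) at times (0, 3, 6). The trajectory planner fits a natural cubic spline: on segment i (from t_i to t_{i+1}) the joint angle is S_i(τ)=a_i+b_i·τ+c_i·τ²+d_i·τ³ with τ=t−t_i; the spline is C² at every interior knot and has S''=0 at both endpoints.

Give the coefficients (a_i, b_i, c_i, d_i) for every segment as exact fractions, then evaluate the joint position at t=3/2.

  seg 0: a=5 b=-23/6 c=0 d=5/54
  seg 1: a=-4 b=-4/3 c=5/6 d=-5/54
S(3/2) = -7/16

Δ: Δ0=-3, Δ1=1/3
row 1: diag=12, rhs=20; c'=1/4, d'=5/3
back: M1=5/3
M: M0=0, M1=5/3, M2=0
seg 0: a=5, c=M0/2=0, d=(M1−M0)/(6·3)=5/54, b=Δ0−h0·(2M0+M1)/6=-23/6
seg 1: a=-4, c=M1/2=5/6, d=(M2−M1)/(6·3)=-5/54, b=Δ1−h1·(2M1+M2)/6=-4/3
t_q=3/2 → seg 0, τ=3/2; S=5+-23/6·τ+0·τ²+5/54·τ³=-7/16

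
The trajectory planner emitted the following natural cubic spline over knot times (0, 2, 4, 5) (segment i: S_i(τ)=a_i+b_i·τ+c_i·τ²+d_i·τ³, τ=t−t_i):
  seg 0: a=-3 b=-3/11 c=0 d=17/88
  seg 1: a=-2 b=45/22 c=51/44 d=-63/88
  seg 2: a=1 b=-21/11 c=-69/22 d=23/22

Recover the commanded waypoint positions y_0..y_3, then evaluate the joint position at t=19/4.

y_0=-3 y_1=-2 y_2=1 y_3=-3
S(19/4) = -2471/1408

y_0 = S_0(0) = a_0 = -3
y_1 = S_1(0) = a_1 = -2
y_2 = S_2(0) = a_2 = 1
y_3 = S_2(1) = -3
t_q=19/4 is in segment 2 (τ=3/4); S_2(τ)=-2471/1408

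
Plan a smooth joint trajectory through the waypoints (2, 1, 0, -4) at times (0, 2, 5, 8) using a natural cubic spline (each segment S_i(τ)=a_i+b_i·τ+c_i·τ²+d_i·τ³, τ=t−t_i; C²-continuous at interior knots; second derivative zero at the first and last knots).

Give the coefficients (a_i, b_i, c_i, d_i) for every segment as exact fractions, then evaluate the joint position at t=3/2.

Δ: Δ0=-1/2, Δ1=-1/3, Δ2=-4/3
row 1: diag=10, rhs=1; c'=3/10, d'=1/10
row 2: denom=12−3·3/10=111/10; d'=(-6−3·1/10)/(111/10)=-21/37
back: M2=-21/37
back: M1=1/10−3/10·-21/37=10/37
M: M0=0, M1=10/37, M2=-21/37, M3=0
seg 0: a=2, c=M0/2=0, d=(M1−M0)/(6·2)=5/222, b=Δ0−h0·(2M0+M1)/6=-131/222
seg 1: a=1, c=M1/2=5/37, d=(M2−M1)/(6·3)=-31/666, b=Δ1−h1·(2M1+M2)/6=-71/222
seg 2: a=0, c=M2/2=-21/74, d=(M3−M2)/(6·3)=7/222, b=Δ2−h2·(2M2+M3)/6=-85/111
t_q=3/2 → seg 0, τ=3/2; S=2+-131/222·τ+0·τ²+5/222·τ³=705/592

  seg 0: a=2 b=-131/222 c=0 d=5/222
  seg 1: a=1 b=-71/222 c=5/37 d=-31/666
  seg 2: a=0 b=-85/111 c=-21/74 d=7/222
S(3/2) = 705/592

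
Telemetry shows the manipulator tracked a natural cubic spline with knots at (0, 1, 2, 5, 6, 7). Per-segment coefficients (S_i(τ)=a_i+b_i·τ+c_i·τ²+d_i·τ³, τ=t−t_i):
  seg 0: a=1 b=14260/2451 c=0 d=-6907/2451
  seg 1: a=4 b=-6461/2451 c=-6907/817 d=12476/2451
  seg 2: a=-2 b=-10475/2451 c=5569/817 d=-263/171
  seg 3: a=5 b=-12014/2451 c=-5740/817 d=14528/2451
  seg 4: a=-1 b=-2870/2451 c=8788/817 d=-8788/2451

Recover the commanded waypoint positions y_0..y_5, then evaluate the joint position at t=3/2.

y_0 = S_0(0) = a_0 = 1
y_1 = S_1(0) = a_1 = 4
y_2 = S_2(0) = a_2 = -2
y_3 = S_3(0) = a_3 = 5
y_4 = S_4(0) = a_4 = -1
y_5 = S_4(1) = 5
t_q=3/2 is in segment 1 (τ=1/2); S_1(τ)=3937/3268

y_0=1 y_1=4 y_2=-2 y_3=5 y_4=-1 y_5=5
S(3/2) = 3937/3268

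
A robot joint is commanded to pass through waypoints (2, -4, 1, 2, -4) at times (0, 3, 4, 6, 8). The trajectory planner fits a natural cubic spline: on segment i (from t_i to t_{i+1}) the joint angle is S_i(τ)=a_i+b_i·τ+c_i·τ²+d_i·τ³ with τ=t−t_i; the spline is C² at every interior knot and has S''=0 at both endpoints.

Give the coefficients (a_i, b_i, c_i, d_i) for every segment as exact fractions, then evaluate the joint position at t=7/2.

Δ: Δ0=-2, Δ1=5, Δ2=1/2, Δ3=-3
row 1: diag=8, rhs=42; c'=1/8, d'=21/4
row 2: denom=6−1·1/8=47/8; d'=(-27−1·21/4)/(47/8)=-258/47
row 3: denom=8−2·16/47=344/47; d'=(-21−2·-258/47)/(344/47)=-471/344
back: M3=-471/344
back: M2=-258/47−16/47·-471/344=-216/43
back: M1=21/4−1/8·-216/43=1011/172
M: M0=0, M1=1011/172, M2=-216/43, M3=-471/344, M4=0
seg 0: a=2, c=M0/2=0, d=(M1−M0)/(6·3)=337/1032, b=Δ0−h0·(2M0+M1)/6=-1699/344
seg 1: a=-4, c=M1/2=1011/344, d=(M2−M1)/(6·1)=-625/344, b=Δ1−h1·(2M1+M2)/6=667/172
seg 2: a=1, c=M2/2=-108/43, d=(M3−M2)/(6·2)=419/1376, b=Δ2−h2·(2M2+M3)/6=1481/344
seg 3: a=2, c=M3/2=-471/688, d=(M4−M3)/(6·2)=157/1376, b=Δ3−h3·(2M3+M4)/6=-359/172
t_q=7/2 → seg 1, τ=1/2; S=-4+667/172·τ+1011/344·τ²+-625/344·τ³=-4275/2752

  seg 0: a=2 b=-1699/344 c=0 d=337/1032
  seg 1: a=-4 b=667/172 c=1011/344 d=-625/344
  seg 2: a=1 b=1481/344 c=-108/43 d=419/1376
  seg 3: a=2 b=-359/172 c=-471/688 d=157/1376
S(7/2) = -4275/2752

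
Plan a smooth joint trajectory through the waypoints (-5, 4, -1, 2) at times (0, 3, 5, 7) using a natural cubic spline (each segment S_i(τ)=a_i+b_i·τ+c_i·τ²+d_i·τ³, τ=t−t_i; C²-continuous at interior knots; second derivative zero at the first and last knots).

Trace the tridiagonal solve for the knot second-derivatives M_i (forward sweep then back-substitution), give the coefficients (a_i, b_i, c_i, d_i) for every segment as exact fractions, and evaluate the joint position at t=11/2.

  seg 0: a=-5 b=96/19 c=0 d=-13/57
  seg 1: a=4 b=-21/19 c=-39/19 d=103/152
  seg 2: a=-1 b=-45/38 c=153/76 d=-51/152
S(11/2) = -1375/1216

Δ: Δ0=3, Δ1=-5/2, Δ2=3/2
row 1: diag=10, rhs=-33; c'=1/5, d'=-33/10
row 2: denom=8−2·1/5=38/5; d'=(24−2·-33/10)/(38/5)=153/38
back: M2=153/38
back: M1=-33/10−1/5·153/38=-78/19
M: M0=0, M1=-78/19, M2=153/38, M3=0
seg 0: a=-5, c=M0/2=0, d=(M1−M0)/(6·3)=-13/57, b=Δ0−h0·(2M0+M1)/6=96/19
seg 1: a=4, c=M1/2=-39/19, d=(M2−M1)/(6·2)=103/152, b=Δ1−h1·(2M1+M2)/6=-21/19
seg 2: a=-1, c=M2/2=153/76, d=(M3−M2)/(6·2)=-51/152, b=Δ2−h2·(2M2+M3)/6=-45/38
t_q=11/2 → seg 2, τ=1/2; S=-1+-45/38·τ+153/76·τ²+-51/152·τ³=-1375/1216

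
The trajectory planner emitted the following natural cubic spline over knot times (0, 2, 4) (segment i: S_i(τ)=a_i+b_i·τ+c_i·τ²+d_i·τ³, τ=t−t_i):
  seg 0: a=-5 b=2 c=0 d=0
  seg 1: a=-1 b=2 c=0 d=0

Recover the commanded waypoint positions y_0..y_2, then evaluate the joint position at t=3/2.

y_0 = S_0(0) = a_0 = -5
y_1 = S_1(0) = a_1 = -1
y_2 = S_1(2) = 3
t_q=3/2 is in segment 0 (τ=3/2); S_0(τ)=-2

y_0=-5 y_1=-1 y_2=3
S(3/2) = -2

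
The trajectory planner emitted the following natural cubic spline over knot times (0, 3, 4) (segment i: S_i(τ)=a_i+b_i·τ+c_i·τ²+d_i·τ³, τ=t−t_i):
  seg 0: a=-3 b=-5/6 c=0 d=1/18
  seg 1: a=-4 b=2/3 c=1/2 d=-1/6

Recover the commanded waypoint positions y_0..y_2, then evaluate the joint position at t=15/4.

y_0 = S_0(0) = a_0 = -3
y_1 = S_1(0) = a_1 = -4
y_2 = S_1(1) = -3
t_q=15/4 is in segment 1 (τ=3/4); S_1(τ)=-421/128

y_0=-3 y_1=-4 y_2=-3
S(15/4) = -421/128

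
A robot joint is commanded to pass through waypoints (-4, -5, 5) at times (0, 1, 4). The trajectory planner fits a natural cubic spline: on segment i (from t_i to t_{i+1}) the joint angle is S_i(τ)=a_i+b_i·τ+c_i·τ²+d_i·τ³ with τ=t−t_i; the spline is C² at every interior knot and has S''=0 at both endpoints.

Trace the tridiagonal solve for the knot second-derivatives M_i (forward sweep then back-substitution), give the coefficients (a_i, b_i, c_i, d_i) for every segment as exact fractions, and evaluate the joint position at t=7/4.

  seg 0: a=-4 b=-37/24 c=0 d=13/24
  seg 1: a=-5 b=1/12 c=13/8 d=-13/72
S(7/4) = -2099/512

Δ: Δ0=-1, Δ1=10/3
row 1: diag=8, rhs=26; c'=3/8, d'=13/4
back: M1=13/4
M: M0=0, M1=13/4, M2=0
seg 0: a=-4, c=M0/2=0, d=(M1−M0)/(6·1)=13/24, b=Δ0−h0·(2M0+M1)/6=-37/24
seg 1: a=-5, c=M1/2=13/8, d=(M2−M1)/(6·3)=-13/72, b=Δ1−h1·(2M1+M2)/6=1/12
t_q=7/4 → seg 1, τ=3/4; S=-5+1/12·τ+13/8·τ²+-13/72·τ³=-2099/512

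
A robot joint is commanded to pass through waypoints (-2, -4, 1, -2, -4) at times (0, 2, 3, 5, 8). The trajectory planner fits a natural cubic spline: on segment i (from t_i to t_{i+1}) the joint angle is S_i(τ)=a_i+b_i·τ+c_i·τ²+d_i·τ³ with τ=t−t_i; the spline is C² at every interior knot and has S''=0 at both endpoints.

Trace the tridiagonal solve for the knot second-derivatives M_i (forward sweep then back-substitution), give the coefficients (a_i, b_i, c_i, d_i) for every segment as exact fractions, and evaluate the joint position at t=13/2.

  seg 0: a=-2 b=-1697/489 c=0 d=302/489
  seg 1: a=-4 b=1927/489 c=604/163 d=-1294/489
  seg 2: a=1 b=1669/489 c=-690/163 d=3475/3912
  seg 3: a=-2 b=-2797/978 c=715/652 d=-715/5868
S(13/2) = -22083/5216

Δ: Δ0=-1, Δ1=5, Δ2=-3/2, Δ3=-2/3
row 1: diag=6, rhs=36; c'=1/6, d'=6
row 2: denom=6−1·1/6=35/6; d'=(-39−1·6)/(35/6)=-54/7
row 3: denom=10−2·12/35=326/35; d'=(5−2·-54/7)/(326/35)=715/326
back: M3=715/326
back: M2=-54/7−12/35·715/326=-1380/163
back: M1=6−1/6·-1380/163=1208/163
M: M0=0, M1=1208/163, M2=-1380/163, M3=715/326, M4=0
seg 0: a=-2, c=M0/2=0, d=(M1−M0)/(6·2)=302/489, b=Δ0−h0·(2M0+M1)/6=-1697/489
seg 1: a=-4, c=M1/2=604/163, d=(M2−M1)/(6·1)=-1294/489, b=Δ1−h1·(2M1+M2)/6=1927/489
seg 2: a=1, c=M2/2=-690/163, d=(M3−M2)/(6·2)=3475/3912, b=Δ2−h2·(2M2+M3)/6=1669/489
seg 3: a=-2, c=M3/2=715/652, d=(M4−M3)/(6·3)=-715/5868, b=Δ3−h3·(2M3+M4)/6=-2797/978
t_q=13/2 → seg 3, τ=3/2; S=-2+-2797/978·τ+715/652·τ²+-715/5868·τ³=-22083/5216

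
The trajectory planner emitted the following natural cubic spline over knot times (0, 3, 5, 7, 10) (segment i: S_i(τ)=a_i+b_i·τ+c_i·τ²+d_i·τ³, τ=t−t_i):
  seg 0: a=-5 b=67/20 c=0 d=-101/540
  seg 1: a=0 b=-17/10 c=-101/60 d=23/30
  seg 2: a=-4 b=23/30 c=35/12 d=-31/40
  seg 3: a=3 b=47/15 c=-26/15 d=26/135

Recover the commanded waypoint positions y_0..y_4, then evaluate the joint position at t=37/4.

y_0 = S_0(0) = a_0 = -5
y_1 = S_1(0) = a_1 = 0
y_2 = S_2(0) = a_2 = -4
y_3 = S_3(0) = a_3 = 3
y_4 = S_3(3) = 2
t_q=37/4 is in segment 3 (τ=9/4); S_3(τ)=111/32

y_0=-5 y_1=0 y_2=-4 y_3=3 y_4=2
S(37/4) = 111/32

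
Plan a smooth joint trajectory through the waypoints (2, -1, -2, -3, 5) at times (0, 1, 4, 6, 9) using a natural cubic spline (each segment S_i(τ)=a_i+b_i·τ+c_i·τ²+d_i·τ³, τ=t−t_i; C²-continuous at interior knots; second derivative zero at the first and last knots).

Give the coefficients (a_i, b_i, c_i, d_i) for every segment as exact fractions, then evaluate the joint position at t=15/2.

  seg 0: a=2 b=-1157/339 c=0 d=140/339
  seg 1: a=-1 b=-737/339 c=140/113 d=-212/1017
  seg 2: a=-2 b=-125/339 c=-72/113 d=775/2712
  seg 3: a=-3 b=347/678 c=487/452 d=-487/4068
S(15/2) = -767/3616

Δ: Δ0=-3, Δ1=-1/3, Δ2=-1/2, Δ3=8/3
row 1: diag=8, rhs=16; c'=3/8, d'=2
row 2: denom=10−3·3/8=71/8; d'=(-1−3·2)/(71/8)=-56/71
row 3: denom=10−2·16/71=678/71; d'=(19−2·-56/71)/(678/71)=487/226
back: M3=487/226
back: M2=-56/71−16/71·487/226=-144/113
back: M1=2−3/8·-144/113=280/113
M: M0=0, M1=280/113, M2=-144/113, M3=487/226, M4=0
seg 0: a=2, c=M0/2=0, d=(M1−M0)/(6·1)=140/339, b=Δ0−h0·(2M0+M1)/6=-1157/339
seg 1: a=-1, c=M1/2=140/113, d=(M2−M1)/(6·3)=-212/1017, b=Δ1−h1·(2M1+M2)/6=-737/339
seg 2: a=-2, c=M2/2=-72/113, d=(M3−M2)/(6·2)=775/2712, b=Δ2−h2·(2M2+M3)/6=-125/339
seg 3: a=-3, c=M3/2=487/452, d=(M4−M3)/(6·3)=-487/4068, b=Δ3−h3·(2M3+M4)/6=347/678
t_q=15/2 → seg 3, τ=3/2; S=-3+347/678·τ+487/452·τ²+-487/4068·τ³=-767/3616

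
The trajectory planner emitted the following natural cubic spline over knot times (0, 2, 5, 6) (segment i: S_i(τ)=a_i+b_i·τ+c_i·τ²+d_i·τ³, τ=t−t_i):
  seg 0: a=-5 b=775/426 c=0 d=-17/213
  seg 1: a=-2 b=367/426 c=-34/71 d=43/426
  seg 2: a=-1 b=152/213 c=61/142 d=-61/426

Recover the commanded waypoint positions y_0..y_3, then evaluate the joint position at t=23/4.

y_0=-5 y_1=-2 y_2=-1 y_3=0
S(23/4) = -2577/9088

y_0 = S_0(0) = a_0 = -5
y_1 = S_1(0) = a_1 = -2
y_2 = S_2(0) = a_2 = -1
y_3 = S_2(1) = 0
t_q=23/4 is in segment 2 (τ=3/4); S_2(τ)=-2577/9088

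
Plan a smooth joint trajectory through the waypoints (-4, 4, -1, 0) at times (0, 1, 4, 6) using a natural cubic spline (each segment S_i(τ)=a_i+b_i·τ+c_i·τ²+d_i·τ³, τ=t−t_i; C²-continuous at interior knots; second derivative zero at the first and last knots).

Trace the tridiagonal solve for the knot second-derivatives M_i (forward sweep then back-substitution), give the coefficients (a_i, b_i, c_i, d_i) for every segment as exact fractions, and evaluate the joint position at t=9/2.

  seg 0: a=-4 b=4027/426 c=0 d=-619/426
  seg 1: a=4 b=1085/213 c=-619/142 d=299/426
  seg 2: a=-1 b=-899/426 c=139/71 d=-139/426
S(9/2) = -1825/1136

Δ: Δ0=8, Δ1=-5/3, Δ2=1/2
row 1: diag=8, rhs=-58; c'=3/8, d'=-29/4
row 2: denom=10−3·3/8=71/8; d'=(13−3·-29/4)/(71/8)=278/71
back: M2=278/71
back: M1=-29/4−3/8·278/71=-619/71
M: M0=0, M1=-619/71, M2=278/71, M3=0
seg 0: a=-4, c=M0/2=0, d=(M1−M0)/(6·1)=-619/426, b=Δ0−h0·(2M0+M1)/6=4027/426
seg 1: a=4, c=M1/2=-619/142, d=(M2−M1)/(6·3)=299/426, b=Δ1−h1·(2M1+M2)/6=1085/213
seg 2: a=-1, c=M2/2=139/71, d=(M3−M2)/(6·2)=-139/426, b=Δ2−h2·(2M2+M3)/6=-899/426
t_q=9/2 → seg 2, τ=1/2; S=-1+-899/426·τ+139/71·τ²+-139/426·τ³=-1825/1136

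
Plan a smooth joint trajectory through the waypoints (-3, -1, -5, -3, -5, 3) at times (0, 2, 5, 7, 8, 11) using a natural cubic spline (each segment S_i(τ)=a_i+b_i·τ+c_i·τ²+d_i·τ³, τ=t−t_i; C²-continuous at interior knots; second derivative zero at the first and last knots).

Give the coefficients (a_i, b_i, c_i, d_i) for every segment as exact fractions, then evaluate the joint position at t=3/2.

Δ: Δ0=1, Δ1=-4/3, Δ2=1, Δ3=-2, Δ4=8/3
row 1: diag=10, rhs=-14; c'=3/10, d'=-7/5
row 2: denom=10−3·3/10=91/10; d'=(14−3·-7/5)/(91/10)=2
row 3: denom=6−2·20/91=506/91; d'=(-18−2·2)/(506/91)=-91/23
row 4: denom=8−1·91/506=3957/506; d'=(28−1·-91/23)/(3957/506)=5390/1319
back: M4=5390/1319
back: M3=-91/23−91/506·5390/1319=-6188/1319
back: M2=2−20/91·-6188/1319=3998/1319
back: M1=-7/5−3/10·3998/1319=-3046/1319
M: M0=0, M1=-3046/1319, M2=3998/1319, M3=-6188/1319, M4=5390/1319, M5=0
seg 0: a=-3, c=M0/2=0, d=(M1−M0)/(6·2)=-1523/7914, b=Δ0−h0·(2M0+M1)/6=7003/3957
seg 1: a=-1, c=M1/2=-1523/1319, d=(M2−M1)/(6·3)=1174/3957, b=Δ1−h1·(2M1+M2)/6=-2135/3957
seg 2: a=-5, c=M2/2=1999/1319, d=(M3−M2)/(6·2)=-5093/7914, b=Δ2−h2·(2M2+M3)/6=2149/3957
seg 3: a=-3, c=M3/2=-3094/1319, d=(M4−M3)/(6·1)=5789/3957, b=Δ3−h3·(2M3+M4)/6=-4421/3957
seg 4: a=-5, c=M4/2=2695/1319, d=(M5−M4)/(6·3)=-2695/11871, b=Δ4−h4·(2M4+M5)/6=-5618/3957
t_q=3/2 → seg 0, τ=3/2; S=-3+7003/3957·τ+0·τ²+-1523/7914·τ³=-20995/21104

  seg 0: a=-3 b=7003/3957 c=0 d=-1523/7914
  seg 1: a=-1 b=-2135/3957 c=-1523/1319 d=1174/3957
  seg 2: a=-5 b=2149/3957 c=1999/1319 d=-5093/7914
  seg 3: a=-3 b=-4421/3957 c=-3094/1319 d=5789/3957
  seg 4: a=-5 b=-5618/3957 c=2695/1319 d=-2695/11871
S(3/2) = -20995/21104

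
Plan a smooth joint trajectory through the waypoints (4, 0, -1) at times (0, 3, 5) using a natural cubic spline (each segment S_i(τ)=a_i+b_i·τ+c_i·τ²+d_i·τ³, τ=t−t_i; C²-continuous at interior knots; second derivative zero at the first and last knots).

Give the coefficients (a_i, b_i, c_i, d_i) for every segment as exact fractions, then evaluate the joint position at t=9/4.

Δ: Δ0=-4/3, Δ1=-1/2
row 1: diag=10, rhs=5; c'=1/5, d'=1/2
back: M1=1/2
M: M0=0, M1=1/2, M2=0
seg 0: a=4, c=M0/2=0, d=(M1−M0)/(6·3)=1/36, b=Δ0−h0·(2M0+M1)/6=-19/12
seg 1: a=0, c=M1/2=1/4, d=(M2−M1)/(6·2)=-1/24, b=Δ1−h1·(2M1+M2)/6=-5/6
t_q=9/4 → seg 0, τ=9/4; S=4+-19/12·τ+0·τ²+1/36·τ³=193/256

  seg 0: a=4 b=-19/12 c=0 d=1/36
  seg 1: a=0 b=-5/6 c=1/4 d=-1/24
S(9/4) = 193/256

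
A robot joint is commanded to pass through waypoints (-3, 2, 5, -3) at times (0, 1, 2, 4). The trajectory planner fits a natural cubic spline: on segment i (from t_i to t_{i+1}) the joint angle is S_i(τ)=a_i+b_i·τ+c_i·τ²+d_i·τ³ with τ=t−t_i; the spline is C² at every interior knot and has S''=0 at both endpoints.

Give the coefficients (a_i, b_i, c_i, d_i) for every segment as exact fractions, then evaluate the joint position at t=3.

  seg 0: a=-3 b=120/23 c=0 d=-5/23
  seg 1: a=2 b=105/23 c=-15/23 d=-21/23
  seg 2: a=5 b=12/23 c=-78/23 d=13/23
S(3) = 62/23

Δ: Δ0=5, Δ1=3, Δ2=-4
row 1: diag=4, rhs=-12; c'=1/4, d'=-3
row 2: denom=6−1·1/4=23/4; d'=(-42−1·-3)/(23/4)=-156/23
back: M2=-156/23
back: M1=-3−1/4·-156/23=-30/23
M: M0=0, M1=-30/23, M2=-156/23, M3=0
seg 0: a=-3, c=M0/2=0, d=(M1−M0)/(6·1)=-5/23, b=Δ0−h0·(2M0+M1)/6=120/23
seg 1: a=2, c=M1/2=-15/23, d=(M2−M1)/(6·1)=-21/23, b=Δ1−h1·(2M1+M2)/6=105/23
seg 2: a=5, c=M2/2=-78/23, d=(M3−M2)/(6·2)=13/23, b=Δ2−h2·(2M2+M3)/6=12/23
t_q=3 → seg 2, τ=1; S=5+12/23·τ+-78/23·τ²+13/23·τ³=62/23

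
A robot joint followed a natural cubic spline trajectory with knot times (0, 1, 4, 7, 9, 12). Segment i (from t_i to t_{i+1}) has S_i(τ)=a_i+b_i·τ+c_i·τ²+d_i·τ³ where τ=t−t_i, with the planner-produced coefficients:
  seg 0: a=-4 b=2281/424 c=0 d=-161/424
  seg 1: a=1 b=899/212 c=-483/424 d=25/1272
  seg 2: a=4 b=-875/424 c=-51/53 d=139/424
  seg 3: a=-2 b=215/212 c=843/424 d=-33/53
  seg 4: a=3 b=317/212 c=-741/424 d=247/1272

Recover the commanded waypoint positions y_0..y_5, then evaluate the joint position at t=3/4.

y_0 = S_0(0) = a_0 = -4
y_1 = S_1(0) = a_1 = 1
y_2 = S_2(0) = a_2 = 4
y_3 = S_3(0) = a_3 = -2
y_4 = S_4(0) = a_4 = 3
y_5 = S_4(3) = -3
t_q=3/4 is in segment 0 (τ=3/4); S_0(τ)=-3403/27136

y_0=-4 y_1=1 y_2=4 y_3=-2 y_4=3 y_5=-3
S(3/4) = -3403/27136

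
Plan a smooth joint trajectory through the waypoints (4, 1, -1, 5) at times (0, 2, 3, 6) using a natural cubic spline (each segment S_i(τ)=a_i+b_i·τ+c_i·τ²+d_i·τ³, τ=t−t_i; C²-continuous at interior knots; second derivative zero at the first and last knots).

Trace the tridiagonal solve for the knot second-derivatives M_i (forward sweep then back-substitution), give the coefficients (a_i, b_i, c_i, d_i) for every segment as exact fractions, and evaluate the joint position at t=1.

  seg 0: a=4 b=-109/94 c=0 d=-4/47
  seg 1: a=1 b=-205/94 c=-24/47 d=65/94
  seg 2: a=-1 b=-53/47 c=147/94 d=-49/282
S(1) = 259/94

Δ: Δ0=-3/2, Δ1=-2, Δ2=2
row 1: diag=6, rhs=-3; c'=1/6, d'=-1/2
row 2: denom=8−1·1/6=47/6; d'=(24−1·-1/2)/(47/6)=147/47
back: M2=147/47
back: M1=-1/2−1/6·147/47=-48/47
M: M0=0, M1=-48/47, M2=147/47, M3=0
seg 0: a=4, c=M0/2=0, d=(M1−M0)/(6·2)=-4/47, b=Δ0−h0·(2M0+M1)/6=-109/94
seg 1: a=1, c=M1/2=-24/47, d=(M2−M1)/(6·1)=65/94, b=Δ1−h1·(2M1+M2)/6=-205/94
seg 2: a=-1, c=M2/2=147/94, d=(M3−M2)/(6·3)=-49/282, b=Δ2−h2·(2M2+M3)/6=-53/47
t_q=1 → seg 0, τ=1; S=4+-109/94·τ+0·τ²+-4/47·τ³=259/94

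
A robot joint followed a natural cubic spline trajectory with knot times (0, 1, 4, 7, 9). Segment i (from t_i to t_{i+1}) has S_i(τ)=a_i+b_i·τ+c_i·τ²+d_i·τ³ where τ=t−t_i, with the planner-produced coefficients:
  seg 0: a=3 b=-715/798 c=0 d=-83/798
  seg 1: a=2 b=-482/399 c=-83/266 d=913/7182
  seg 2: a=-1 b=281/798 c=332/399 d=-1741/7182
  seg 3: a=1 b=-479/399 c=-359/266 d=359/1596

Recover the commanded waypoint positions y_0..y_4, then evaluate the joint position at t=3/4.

y_0 = S_0(0) = a_0 = 3
y_1 = S_1(0) = a_1 = 2
y_2 = S_2(0) = a_2 = -1
y_3 = S_3(0) = a_3 = 1
y_4 = S_3(2) = -5
t_q=3/4 is in segment 0 (τ=3/4); S_0(τ)=5555/2432

y_0=3 y_1=2 y_2=-1 y_3=1 y_4=-5
S(3/4) = 5555/2432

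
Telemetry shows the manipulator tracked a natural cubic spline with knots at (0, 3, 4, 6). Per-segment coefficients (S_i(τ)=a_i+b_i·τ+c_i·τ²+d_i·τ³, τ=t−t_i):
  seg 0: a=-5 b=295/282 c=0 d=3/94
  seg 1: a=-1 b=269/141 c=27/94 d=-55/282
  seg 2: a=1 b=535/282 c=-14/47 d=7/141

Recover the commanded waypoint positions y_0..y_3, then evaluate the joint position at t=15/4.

y_0 = S_0(0) = a_0 = -5
y_1 = S_1(0) = a_1 = -1
y_2 = S_2(0) = a_2 = 1
y_3 = S_2(2) = 4
t_q=15/4 is in segment 1 (τ=3/4); S_1(τ)=3069/6016

y_0=-5 y_1=-1 y_2=1 y_3=4
S(15/4) = 3069/6016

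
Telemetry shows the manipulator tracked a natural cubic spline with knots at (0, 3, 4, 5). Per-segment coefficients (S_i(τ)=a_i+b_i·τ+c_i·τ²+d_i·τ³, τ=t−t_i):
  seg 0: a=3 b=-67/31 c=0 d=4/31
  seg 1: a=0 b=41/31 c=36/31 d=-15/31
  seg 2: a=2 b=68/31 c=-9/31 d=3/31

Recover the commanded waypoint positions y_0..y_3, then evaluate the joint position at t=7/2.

y_0=3 y_1=0 y_2=2 y_3=4
S(7/2) = 221/248

y_0 = S_0(0) = a_0 = 3
y_1 = S_1(0) = a_1 = 0
y_2 = S_2(0) = a_2 = 2
y_3 = S_2(1) = 4
t_q=7/2 is in segment 1 (τ=1/2); S_1(τ)=221/248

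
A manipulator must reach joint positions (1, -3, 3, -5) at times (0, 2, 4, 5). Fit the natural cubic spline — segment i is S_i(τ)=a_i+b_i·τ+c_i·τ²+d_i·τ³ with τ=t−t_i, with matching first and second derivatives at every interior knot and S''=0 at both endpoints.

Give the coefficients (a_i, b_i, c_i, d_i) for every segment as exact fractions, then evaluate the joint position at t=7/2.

  seg 0: a=1 b=-48/11 c=0 d=13/22
  seg 1: a=-3 b=30/11 c=39/11 d=-75/44
  seg 2: a=3 b=-39/11 c=-147/22 d=49/22
S(7/2) = 1167/352

Δ: Δ0=-2, Δ1=3, Δ2=-8
row 1: diag=8, rhs=30; c'=1/4, d'=15/4
row 2: denom=6−2·1/4=11/2; d'=(-66−2·15/4)/(11/2)=-147/11
back: M2=-147/11
back: M1=15/4−1/4·-147/11=78/11
M: M0=0, M1=78/11, M2=-147/11, M3=0
seg 0: a=1, c=M0/2=0, d=(M1−M0)/(6·2)=13/22, b=Δ0−h0·(2M0+M1)/6=-48/11
seg 1: a=-3, c=M1/2=39/11, d=(M2−M1)/(6·2)=-75/44, b=Δ1−h1·(2M1+M2)/6=30/11
seg 2: a=3, c=M2/2=-147/22, d=(M3−M2)/(6·1)=49/22, b=Δ2−h2·(2M2+M3)/6=-39/11
t_q=7/2 → seg 1, τ=3/2; S=-3+30/11·τ+39/11·τ²+-75/44·τ³=1167/352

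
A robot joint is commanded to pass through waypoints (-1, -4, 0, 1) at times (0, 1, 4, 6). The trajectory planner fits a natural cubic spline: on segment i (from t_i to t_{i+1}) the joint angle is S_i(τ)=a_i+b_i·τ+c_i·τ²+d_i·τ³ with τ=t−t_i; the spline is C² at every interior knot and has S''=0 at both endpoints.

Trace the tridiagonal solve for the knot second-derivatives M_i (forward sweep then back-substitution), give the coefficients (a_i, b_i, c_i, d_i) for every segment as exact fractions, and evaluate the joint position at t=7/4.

Δ: Δ0=-3, Δ1=4/3, Δ2=1/2
row 1: diag=8, rhs=26; c'=3/8, d'=13/4
row 2: denom=10−3·3/8=71/8; d'=(-5−3·13/4)/(71/8)=-118/71
back: M2=-118/71
back: M1=13/4−3/8·-118/71=275/71
M: M0=0, M1=275/71, M2=-118/71, M3=0
seg 0: a=-1, c=M0/2=0, d=(M1−M0)/(6·1)=275/426, b=Δ0−h0·(2M0+M1)/6=-1553/426
seg 1: a=-4, c=M1/2=275/142, d=(M2−M1)/(6·3)=-131/426, b=Δ1−h1·(2M1+M2)/6=-364/213
seg 2: a=0, c=M2/2=-59/71, d=(M3−M2)/(6·2)=59/426, b=Δ2−h2·(2M2+M3)/6=685/426
t_q=7/4 → seg 1, τ=3/4; S=-4+-364/213·τ+275/142·τ²+-131/426·τ³=-39279/9088

  seg 0: a=-1 b=-1553/426 c=0 d=275/426
  seg 1: a=-4 b=-364/213 c=275/142 d=-131/426
  seg 2: a=0 b=685/426 c=-59/71 d=59/426
S(7/4) = -39279/9088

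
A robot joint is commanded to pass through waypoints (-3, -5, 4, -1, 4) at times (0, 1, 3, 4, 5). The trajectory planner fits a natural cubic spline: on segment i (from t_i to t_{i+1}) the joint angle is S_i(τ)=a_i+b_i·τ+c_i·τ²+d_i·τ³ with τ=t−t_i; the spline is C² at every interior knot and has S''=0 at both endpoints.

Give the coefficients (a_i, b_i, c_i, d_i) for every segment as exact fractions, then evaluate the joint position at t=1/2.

  seg 0: a=-3 b=-979/244 c=0 d=491/244
  seg 1: a=-5 b=247/122 c=1473/244 d=-1171/488
  seg 2: a=4 b=-160/61 c=-510/61 d=365/61
  seg 3: a=-1 b=-85/61 c=585/61 d=-195/61
S(1/2) = -9281/1952

Δ: Δ0=-2, Δ1=9/2, Δ2=-5, Δ3=5
row 1: diag=6, rhs=39; c'=1/3, d'=13/2
row 2: denom=6−2·1/3=16/3; d'=(-57−2·13/2)/(16/3)=-105/8
row 3: denom=4−1·3/16=61/16; d'=(60−1·-105/8)/(61/16)=1170/61
back: M3=1170/61
back: M2=-105/8−3/16·1170/61=-1020/61
back: M1=13/2−1/3·-1020/61=1473/122
M: M0=0, M1=1473/122, M2=-1020/61, M3=1170/61, M4=0
seg 0: a=-3, c=M0/2=0, d=(M1−M0)/(6·1)=491/244, b=Δ0−h0·(2M0+M1)/6=-979/244
seg 1: a=-5, c=M1/2=1473/244, d=(M2−M1)/(6·2)=-1171/488, b=Δ1−h1·(2M1+M2)/6=247/122
seg 2: a=4, c=M2/2=-510/61, d=(M3−M2)/(6·1)=365/61, b=Δ2−h2·(2M2+M3)/6=-160/61
seg 3: a=-1, c=M3/2=585/61, d=(M4−M3)/(6·1)=-195/61, b=Δ3−h3·(2M3+M4)/6=-85/61
t_q=1/2 → seg 0, τ=1/2; S=-3+-979/244·τ+0·τ²+491/244·τ³=-9281/1952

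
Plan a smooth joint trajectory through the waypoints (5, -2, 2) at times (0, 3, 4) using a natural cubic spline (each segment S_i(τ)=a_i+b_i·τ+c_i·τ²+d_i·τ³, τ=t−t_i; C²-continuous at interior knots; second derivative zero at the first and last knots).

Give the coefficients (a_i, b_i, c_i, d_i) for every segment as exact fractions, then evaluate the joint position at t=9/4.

Δ: Δ0=-7/3, Δ1=4
row 1: diag=8, rhs=38; c'=1/8, d'=19/4
back: M1=19/4
M: M0=0, M1=19/4, M2=0
seg 0: a=5, c=M0/2=0, d=(M1−M0)/(6·3)=19/72, b=Δ0−h0·(2M0+M1)/6=-113/24
seg 1: a=-2, c=M1/2=19/8, d=(M2−M1)/(6·1)=-19/24, b=Δ1−h1·(2M1+M2)/6=29/12
t_q=9/4 → seg 0, τ=9/4; S=5+-113/24·τ+0·τ²+19/72·τ³=-1325/512

  seg 0: a=5 b=-113/24 c=0 d=19/72
  seg 1: a=-2 b=29/12 c=19/8 d=-19/24
S(9/4) = -1325/512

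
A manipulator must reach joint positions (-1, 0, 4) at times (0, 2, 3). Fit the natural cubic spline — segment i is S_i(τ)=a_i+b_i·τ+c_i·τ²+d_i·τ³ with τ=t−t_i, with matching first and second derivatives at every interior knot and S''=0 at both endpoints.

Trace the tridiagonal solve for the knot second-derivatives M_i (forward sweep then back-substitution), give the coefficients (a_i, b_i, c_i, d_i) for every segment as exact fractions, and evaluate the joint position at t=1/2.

Δ: Δ0=1/2, Δ1=4
row 1: diag=6, rhs=21; c'=1/6, d'=7/2
back: M1=7/2
M: M0=0, M1=7/2, M2=0
seg 0: a=-1, c=M0/2=0, d=(M1−M0)/(6·2)=7/24, b=Δ0−h0·(2M0+M1)/6=-2/3
seg 1: a=0, c=M1/2=7/4, d=(M2−M1)/(6·1)=-7/12, b=Δ1−h1·(2M1+M2)/6=17/6
t_q=1/2 → seg 0, τ=1/2; S=-1+-2/3·τ+0·τ²+7/24·τ³=-83/64

  seg 0: a=-1 b=-2/3 c=0 d=7/24
  seg 1: a=0 b=17/6 c=7/4 d=-7/12
S(1/2) = -83/64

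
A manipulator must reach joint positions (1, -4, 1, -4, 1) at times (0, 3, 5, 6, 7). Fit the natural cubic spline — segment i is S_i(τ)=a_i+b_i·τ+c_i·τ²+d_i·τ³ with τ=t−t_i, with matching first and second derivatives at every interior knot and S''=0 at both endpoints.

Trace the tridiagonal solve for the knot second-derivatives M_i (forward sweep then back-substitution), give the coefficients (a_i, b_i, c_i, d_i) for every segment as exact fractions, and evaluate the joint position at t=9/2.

  seg 0: a=1 b=-5305/1284 c=0 d=1055/3852
  seg 1: a=-4 b=2095/642 c=1055/428 d=-3655/2568
  seg 2: a=1 b=-1270/321 c=-650/107 d=1615/321
  seg 3: a=-4 b=-325/321 c=965/107 d=-965/321
S(9/2) = 11213/6848

Δ: Δ0=-5/3, Δ1=5/2, Δ2=-5, Δ3=5
row 1: diag=10, rhs=25; c'=1/5, d'=5/2
row 2: denom=6−2·1/5=28/5; d'=(-45−2·5/2)/(28/5)=-125/14
row 3: denom=4−1·5/28=107/28; d'=(60−1·-125/14)/(107/28)=1930/107
back: M3=1930/107
back: M2=-125/14−5/28·1930/107=-1300/107
back: M1=5/2−1/5·-1300/107=1055/214
M: M0=0, M1=1055/214, M2=-1300/107, M3=1930/107, M4=0
seg 0: a=1, c=M0/2=0, d=(M1−M0)/(6·3)=1055/3852, b=Δ0−h0·(2M0+M1)/6=-5305/1284
seg 1: a=-4, c=M1/2=1055/428, d=(M2−M1)/(6·2)=-3655/2568, b=Δ1−h1·(2M1+M2)/6=2095/642
seg 2: a=1, c=M2/2=-650/107, d=(M3−M2)/(6·1)=1615/321, b=Δ2−h2·(2M2+M3)/6=-1270/321
seg 3: a=-4, c=M3/2=965/107, d=(M4−M3)/(6·1)=-965/321, b=Δ3−h3·(2M3+M4)/6=-325/321
t_q=9/2 → seg 1, τ=3/2; S=-4+2095/642·τ+1055/428·τ²+-3655/2568·τ³=11213/6848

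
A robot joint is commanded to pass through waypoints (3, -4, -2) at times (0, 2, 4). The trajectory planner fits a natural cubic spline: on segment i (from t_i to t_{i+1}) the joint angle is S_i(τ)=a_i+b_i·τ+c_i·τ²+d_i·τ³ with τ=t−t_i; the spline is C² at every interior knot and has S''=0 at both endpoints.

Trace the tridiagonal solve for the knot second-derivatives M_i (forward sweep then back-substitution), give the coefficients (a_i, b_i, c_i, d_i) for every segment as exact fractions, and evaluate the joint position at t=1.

Δ: Δ0=-7/2, Δ1=1
row 1: diag=8, rhs=27; c'=1/4, d'=27/8
back: M1=27/8
M: M0=0, M1=27/8, M2=0
seg 0: a=3, c=M0/2=0, d=(M1−M0)/(6·2)=9/32, b=Δ0−h0·(2M0+M1)/6=-37/8
seg 1: a=-4, c=M1/2=27/16, d=(M2−M1)/(6·2)=-9/32, b=Δ1−h1·(2M1+M2)/6=-5/4
t_q=1 → seg 0, τ=1; S=3+-37/8·τ+0·τ²+9/32·τ³=-43/32

  seg 0: a=3 b=-37/8 c=0 d=9/32
  seg 1: a=-4 b=-5/4 c=27/16 d=-9/32
S(1) = -43/32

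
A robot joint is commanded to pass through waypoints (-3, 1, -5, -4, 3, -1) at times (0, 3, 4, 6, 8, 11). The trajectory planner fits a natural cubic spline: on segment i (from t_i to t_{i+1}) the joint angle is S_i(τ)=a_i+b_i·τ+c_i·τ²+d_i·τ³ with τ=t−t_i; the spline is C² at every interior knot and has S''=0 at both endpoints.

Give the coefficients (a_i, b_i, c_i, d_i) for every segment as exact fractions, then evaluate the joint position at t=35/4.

  seg 0: a=-3 b=3683/813 c=0 d=-2599/7317
  seg 1: a=1 b=-4114/813 c=-2599/813 d=1835/813
  seg 2: a=-5 b=-1269/271 c=2906/813 d=-3197/6504
  seg 3: a=-4 b=6043/1626 c=2033/3252 d=-795/2168
  seg 4: a=3 b=1477/813 c=-2561/1626 d=2561/14634
S(35/4) = 123157/34688

Δ: Δ0=4/3, Δ1=-6, Δ2=1/2, Δ3=7/2, Δ4=-4/3
row 1: diag=8, rhs=-44; c'=1/8, d'=-11/2
row 2: denom=6−1·1/8=47/8; d'=(39−1·-11/2)/(47/8)=356/47
row 3: denom=8−2·16/47=344/47; d'=(18−2·356/47)/(344/47)=67/172
row 4: denom=10−2·47/172=813/86; d'=(-29−2·67/172)/(813/86)=-2561/813
back: M4=-2561/813
back: M3=67/172−47/172·-2561/813=2033/1626
back: M2=356/47−16/47·2033/1626=5812/813
back: M1=-11/2−1/8·5812/813=-5198/813
M: M0=0, M1=-5198/813, M2=5812/813, M3=2033/1626, M4=-2561/813, M5=0
seg 0: a=-3, c=M0/2=0, d=(M1−M0)/(6·3)=-2599/7317, b=Δ0−h0·(2M0+M1)/6=3683/813
seg 1: a=1, c=M1/2=-2599/813, d=(M2−M1)/(6·1)=1835/813, b=Δ1−h1·(2M1+M2)/6=-4114/813
seg 2: a=-5, c=M2/2=2906/813, d=(M3−M2)/(6·2)=-3197/6504, b=Δ2−h2·(2M2+M3)/6=-1269/271
seg 3: a=-4, c=M3/2=2033/3252, d=(M4−M3)/(6·2)=-795/2168, b=Δ3−h3·(2M3+M4)/6=6043/1626
seg 4: a=3, c=M4/2=-2561/1626, d=(M5−M4)/(6·3)=2561/14634, b=Δ4−h4·(2M4+M5)/6=1477/813
t_q=35/4 → seg 4, τ=3/4; S=3+1477/813·τ+-2561/1626·τ²+2561/14634·τ³=123157/34688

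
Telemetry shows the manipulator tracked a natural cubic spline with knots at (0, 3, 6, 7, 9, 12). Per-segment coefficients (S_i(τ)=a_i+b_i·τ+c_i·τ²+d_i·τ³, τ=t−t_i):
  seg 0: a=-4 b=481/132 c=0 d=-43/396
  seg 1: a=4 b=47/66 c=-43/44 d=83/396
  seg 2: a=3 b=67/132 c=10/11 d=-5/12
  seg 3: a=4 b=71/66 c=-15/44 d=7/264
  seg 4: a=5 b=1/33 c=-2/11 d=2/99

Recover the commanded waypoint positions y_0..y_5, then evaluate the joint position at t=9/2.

y_0=-4 y_1=4 y_2=3 y_3=4 y_4=5 y_5=4
S(9/2) = 1259/352

y_0 = S_0(0) = a_0 = -4
y_1 = S_1(0) = a_1 = 4
y_2 = S_2(0) = a_2 = 3
y_3 = S_3(0) = a_3 = 4
y_4 = S_4(0) = a_4 = 5
y_5 = S_4(3) = 4
t_q=9/2 is in segment 1 (τ=3/2); S_1(τ)=1259/352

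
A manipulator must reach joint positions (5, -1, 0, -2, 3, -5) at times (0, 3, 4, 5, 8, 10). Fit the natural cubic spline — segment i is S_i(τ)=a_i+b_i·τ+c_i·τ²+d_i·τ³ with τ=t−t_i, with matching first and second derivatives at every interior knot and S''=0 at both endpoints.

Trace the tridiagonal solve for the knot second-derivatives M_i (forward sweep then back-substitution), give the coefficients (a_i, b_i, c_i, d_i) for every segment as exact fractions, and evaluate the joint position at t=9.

  seg 0: a=5 b=-7508/2121 c=0 d=3266/19089
  seg 1: a=-1 b=2290/2121 c=3266/2121 d=-1145/707
  seg 2: a=0 b=-1483/2121 c=-7039/2121 d=4280/2121
  seg 3: a=-2 b=-907/707 c=5801/2121 d=-11147/19089
  seg 4: a=3 b=-452/707 c=-1782/707 d=297/707
S(9) = 184/707

Δ: Δ0=-2, Δ1=1, Δ2=-2, Δ3=5/3, Δ4=-4
row 1: diag=8, rhs=18; c'=1/8, d'=9/4
row 2: denom=4−1·1/8=31/8; d'=(-18−1·9/4)/(31/8)=-162/31
row 3: denom=8−1·8/31=240/31; d'=(22−1·-162/31)/(240/31)=211/60
row 4: denom=10−3·31/80=707/80; d'=(-34−3·211/60)/(707/80)=-3564/707
back: M4=-3564/707
back: M3=211/60−31/80·-3564/707=11602/2121
back: M2=-162/31−8/31·11602/2121=-14078/2121
back: M1=9/4−1/8·-14078/2121=6532/2121
M: M0=0, M1=6532/2121, M2=-14078/2121, M3=11602/2121, M4=-3564/707, M5=0
seg 0: a=5, c=M0/2=0, d=(M1−M0)/(6·3)=3266/19089, b=Δ0−h0·(2M0+M1)/6=-7508/2121
seg 1: a=-1, c=M1/2=3266/2121, d=(M2−M1)/(6·1)=-1145/707, b=Δ1−h1·(2M1+M2)/6=2290/2121
seg 2: a=0, c=M2/2=-7039/2121, d=(M3−M2)/(6·1)=4280/2121, b=Δ2−h2·(2M2+M3)/6=-1483/2121
seg 3: a=-2, c=M3/2=5801/2121, d=(M4−M3)/(6·3)=-11147/19089, b=Δ3−h3·(2M3+M4)/6=-907/707
seg 4: a=3, c=M4/2=-1782/707, d=(M5−M4)/(6·2)=297/707, b=Δ4−h4·(2M4+M5)/6=-452/707
t_q=9 → seg 4, τ=1; S=3+-452/707·τ+-1782/707·τ²+297/707·τ³=184/707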